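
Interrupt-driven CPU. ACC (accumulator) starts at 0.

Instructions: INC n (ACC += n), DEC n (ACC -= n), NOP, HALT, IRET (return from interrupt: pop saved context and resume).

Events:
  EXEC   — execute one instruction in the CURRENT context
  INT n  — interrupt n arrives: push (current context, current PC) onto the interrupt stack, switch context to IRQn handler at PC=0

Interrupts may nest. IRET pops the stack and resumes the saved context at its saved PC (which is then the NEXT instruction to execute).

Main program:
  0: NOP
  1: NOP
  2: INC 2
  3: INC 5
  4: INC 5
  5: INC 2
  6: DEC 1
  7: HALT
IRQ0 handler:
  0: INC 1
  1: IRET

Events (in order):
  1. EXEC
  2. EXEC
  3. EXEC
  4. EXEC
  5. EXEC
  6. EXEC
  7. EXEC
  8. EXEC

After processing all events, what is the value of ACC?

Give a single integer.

Event 1 (EXEC): [MAIN] PC=0: NOP
Event 2 (EXEC): [MAIN] PC=1: NOP
Event 3 (EXEC): [MAIN] PC=2: INC 2 -> ACC=2
Event 4 (EXEC): [MAIN] PC=3: INC 5 -> ACC=7
Event 5 (EXEC): [MAIN] PC=4: INC 5 -> ACC=12
Event 6 (EXEC): [MAIN] PC=5: INC 2 -> ACC=14
Event 7 (EXEC): [MAIN] PC=6: DEC 1 -> ACC=13
Event 8 (EXEC): [MAIN] PC=7: HALT

Answer: 13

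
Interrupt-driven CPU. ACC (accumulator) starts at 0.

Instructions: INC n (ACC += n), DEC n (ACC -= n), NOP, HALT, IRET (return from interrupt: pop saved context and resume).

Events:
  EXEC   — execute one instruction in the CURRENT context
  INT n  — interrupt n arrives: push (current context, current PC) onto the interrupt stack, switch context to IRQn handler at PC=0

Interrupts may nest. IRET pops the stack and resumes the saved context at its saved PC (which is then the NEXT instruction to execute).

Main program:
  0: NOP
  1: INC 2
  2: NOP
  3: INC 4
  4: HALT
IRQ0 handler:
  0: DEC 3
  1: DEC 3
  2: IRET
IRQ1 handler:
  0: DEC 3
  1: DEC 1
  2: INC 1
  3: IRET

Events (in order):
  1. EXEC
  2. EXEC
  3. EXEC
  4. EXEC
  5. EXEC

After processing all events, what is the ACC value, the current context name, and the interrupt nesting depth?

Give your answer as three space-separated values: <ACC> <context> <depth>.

Event 1 (EXEC): [MAIN] PC=0: NOP
Event 2 (EXEC): [MAIN] PC=1: INC 2 -> ACC=2
Event 3 (EXEC): [MAIN] PC=2: NOP
Event 4 (EXEC): [MAIN] PC=3: INC 4 -> ACC=6
Event 5 (EXEC): [MAIN] PC=4: HALT

Answer: 6 MAIN 0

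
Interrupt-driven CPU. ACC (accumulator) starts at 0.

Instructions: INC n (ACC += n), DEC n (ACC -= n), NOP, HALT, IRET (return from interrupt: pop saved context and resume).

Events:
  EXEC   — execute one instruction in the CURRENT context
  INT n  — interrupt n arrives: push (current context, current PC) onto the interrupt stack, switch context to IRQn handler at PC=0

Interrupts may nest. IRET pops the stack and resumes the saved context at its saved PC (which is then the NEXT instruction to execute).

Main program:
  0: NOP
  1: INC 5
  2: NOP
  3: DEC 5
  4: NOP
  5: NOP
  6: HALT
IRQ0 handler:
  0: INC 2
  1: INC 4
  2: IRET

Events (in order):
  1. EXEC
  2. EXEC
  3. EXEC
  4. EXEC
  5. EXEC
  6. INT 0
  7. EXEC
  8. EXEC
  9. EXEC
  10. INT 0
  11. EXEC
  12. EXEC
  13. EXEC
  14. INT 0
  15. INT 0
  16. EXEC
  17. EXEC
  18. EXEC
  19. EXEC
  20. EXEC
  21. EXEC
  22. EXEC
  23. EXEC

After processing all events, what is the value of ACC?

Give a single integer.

Event 1 (EXEC): [MAIN] PC=0: NOP
Event 2 (EXEC): [MAIN] PC=1: INC 5 -> ACC=5
Event 3 (EXEC): [MAIN] PC=2: NOP
Event 4 (EXEC): [MAIN] PC=3: DEC 5 -> ACC=0
Event 5 (EXEC): [MAIN] PC=4: NOP
Event 6 (INT 0): INT 0 arrives: push (MAIN, PC=5), enter IRQ0 at PC=0 (depth now 1)
Event 7 (EXEC): [IRQ0] PC=0: INC 2 -> ACC=2
Event 8 (EXEC): [IRQ0] PC=1: INC 4 -> ACC=6
Event 9 (EXEC): [IRQ0] PC=2: IRET -> resume MAIN at PC=5 (depth now 0)
Event 10 (INT 0): INT 0 arrives: push (MAIN, PC=5), enter IRQ0 at PC=0 (depth now 1)
Event 11 (EXEC): [IRQ0] PC=0: INC 2 -> ACC=8
Event 12 (EXEC): [IRQ0] PC=1: INC 4 -> ACC=12
Event 13 (EXEC): [IRQ0] PC=2: IRET -> resume MAIN at PC=5 (depth now 0)
Event 14 (INT 0): INT 0 arrives: push (MAIN, PC=5), enter IRQ0 at PC=0 (depth now 1)
Event 15 (INT 0): INT 0 arrives: push (IRQ0, PC=0), enter IRQ0 at PC=0 (depth now 2)
Event 16 (EXEC): [IRQ0] PC=0: INC 2 -> ACC=14
Event 17 (EXEC): [IRQ0] PC=1: INC 4 -> ACC=18
Event 18 (EXEC): [IRQ0] PC=2: IRET -> resume IRQ0 at PC=0 (depth now 1)
Event 19 (EXEC): [IRQ0] PC=0: INC 2 -> ACC=20
Event 20 (EXEC): [IRQ0] PC=1: INC 4 -> ACC=24
Event 21 (EXEC): [IRQ0] PC=2: IRET -> resume MAIN at PC=5 (depth now 0)
Event 22 (EXEC): [MAIN] PC=5: NOP
Event 23 (EXEC): [MAIN] PC=6: HALT

Answer: 24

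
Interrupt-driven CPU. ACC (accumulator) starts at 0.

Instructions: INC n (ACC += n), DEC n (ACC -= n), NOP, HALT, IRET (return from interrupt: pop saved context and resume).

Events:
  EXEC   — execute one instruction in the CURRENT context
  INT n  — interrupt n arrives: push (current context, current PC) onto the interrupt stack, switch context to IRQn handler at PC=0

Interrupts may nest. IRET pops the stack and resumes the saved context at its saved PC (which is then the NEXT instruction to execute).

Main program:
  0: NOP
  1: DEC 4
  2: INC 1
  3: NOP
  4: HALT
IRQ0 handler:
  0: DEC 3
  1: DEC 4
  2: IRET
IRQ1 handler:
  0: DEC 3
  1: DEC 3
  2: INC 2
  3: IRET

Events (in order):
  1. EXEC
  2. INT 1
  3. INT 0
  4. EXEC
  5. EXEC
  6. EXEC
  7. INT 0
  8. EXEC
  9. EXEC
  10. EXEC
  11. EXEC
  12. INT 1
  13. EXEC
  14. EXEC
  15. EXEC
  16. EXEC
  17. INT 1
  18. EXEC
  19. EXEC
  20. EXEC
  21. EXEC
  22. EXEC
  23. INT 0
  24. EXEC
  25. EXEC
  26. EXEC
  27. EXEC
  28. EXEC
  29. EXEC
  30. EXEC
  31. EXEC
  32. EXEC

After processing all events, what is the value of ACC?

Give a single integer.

Answer: -36

Derivation:
Event 1 (EXEC): [MAIN] PC=0: NOP
Event 2 (INT 1): INT 1 arrives: push (MAIN, PC=1), enter IRQ1 at PC=0 (depth now 1)
Event 3 (INT 0): INT 0 arrives: push (IRQ1, PC=0), enter IRQ0 at PC=0 (depth now 2)
Event 4 (EXEC): [IRQ0] PC=0: DEC 3 -> ACC=-3
Event 5 (EXEC): [IRQ0] PC=1: DEC 4 -> ACC=-7
Event 6 (EXEC): [IRQ0] PC=2: IRET -> resume IRQ1 at PC=0 (depth now 1)
Event 7 (INT 0): INT 0 arrives: push (IRQ1, PC=0), enter IRQ0 at PC=0 (depth now 2)
Event 8 (EXEC): [IRQ0] PC=0: DEC 3 -> ACC=-10
Event 9 (EXEC): [IRQ0] PC=1: DEC 4 -> ACC=-14
Event 10 (EXEC): [IRQ0] PC=2: IRET -> resume IRQ1 at PC=0 (depth now 1)
Event 11 (EXEC): [IRQ1] PC=0: DEC 3 -> ACC=-17
Event 12 (INT 1): INT 1 arrives: push (IRQ1, PC=1), enter IRQ1 at PC=0 (depth now 2)
Event 13 (EXEC): [IRQ1] PC=0: DEC 3 -> ACC=-20
Event 14 (EXEC): [IRQ1] PC=1: DEC 3 -> ACC=-23
Event 15 (EXEC): [IRQ1] PC=2: INC 2 -> ACC=-21
Event 16 (EXEC): [IRQ1] PC=3: IRET -> resume IRQ1 at PC=1 (depth now 1)
Event 17 (INT 1): INT 1 arrives: push (IRQ1, PC=1), enter IRQ1 at PC=0 (depth now 2)
Event 18 (EXEC): [IRQ1] PC=0: DEC 3 -> ACC=-24
Event 19 (EXEC): [IRQ1] PC=1: DEC 3 -> ACC=-27
Event 20 (EXEC): [IRQ1] PC=2: INC 2 -> ACC=-25
Event 21 (EXEC): [IRQ1] PC=3: IRET -> resume IRQ1 at PC=1 (depth now 1)
Event 22 (EXEC): [IRQ1] PC=1: DEC 3 -> ACC=-28
Event 23 (INT 0): INT 0 arrives: push (IRQ1, PC=2), enter IRQ0 at PC=0 (depth now 2)
Event 24 (EXEC): [IRQ0] PC=0: DEC 3 -> ACC=-31
Event 25 (EXEC): [IRQ0] PC=1: DEC 4 -> ACC=-35
Event 26 (EXEC): [IRQ0] PC=2: IRET -> resume IRQ1 at PC=2 (depth now 1)
Event 27 (EXEC): [IRQ1] PC=2: INC 2 -> ACC=-33
Event 28 (EXEC): [IRQ1] PC=3: IRET -> resume MAIN at PC=1 (depth now 0)
Event 29 (EXEC): [MAIN] PC=1: DEC 4 -> ACC=-37
Event 30 (EXEC): [MAIN] PC=2: INC 1 -> ACC=-36
Event 31 (EXEC): [MAIN] PC=3: NOP
Event 32 (EXEC): [MAIN] PC=4: HALT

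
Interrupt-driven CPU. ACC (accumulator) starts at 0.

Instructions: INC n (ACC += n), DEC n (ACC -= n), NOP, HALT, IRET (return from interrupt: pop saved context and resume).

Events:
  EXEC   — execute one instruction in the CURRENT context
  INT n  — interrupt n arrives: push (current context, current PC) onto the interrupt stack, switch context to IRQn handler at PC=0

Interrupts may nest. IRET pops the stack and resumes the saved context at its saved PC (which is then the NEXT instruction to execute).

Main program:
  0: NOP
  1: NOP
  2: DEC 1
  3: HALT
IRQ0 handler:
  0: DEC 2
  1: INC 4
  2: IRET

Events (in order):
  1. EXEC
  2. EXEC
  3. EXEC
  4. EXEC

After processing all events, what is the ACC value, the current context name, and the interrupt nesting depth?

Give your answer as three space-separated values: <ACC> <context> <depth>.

Event 1 (EXEC): [MAIN] PC=0: NOP
Event 2 (EXEC): [MAIN] PC=1: NOP
Event 3 (EXEC): [MAIN] PC=2: DEC 1 -> ACC=-1
Event 4 (EXEC): [MAIN] PC=3: HALT

Answer: -1 MAIN 0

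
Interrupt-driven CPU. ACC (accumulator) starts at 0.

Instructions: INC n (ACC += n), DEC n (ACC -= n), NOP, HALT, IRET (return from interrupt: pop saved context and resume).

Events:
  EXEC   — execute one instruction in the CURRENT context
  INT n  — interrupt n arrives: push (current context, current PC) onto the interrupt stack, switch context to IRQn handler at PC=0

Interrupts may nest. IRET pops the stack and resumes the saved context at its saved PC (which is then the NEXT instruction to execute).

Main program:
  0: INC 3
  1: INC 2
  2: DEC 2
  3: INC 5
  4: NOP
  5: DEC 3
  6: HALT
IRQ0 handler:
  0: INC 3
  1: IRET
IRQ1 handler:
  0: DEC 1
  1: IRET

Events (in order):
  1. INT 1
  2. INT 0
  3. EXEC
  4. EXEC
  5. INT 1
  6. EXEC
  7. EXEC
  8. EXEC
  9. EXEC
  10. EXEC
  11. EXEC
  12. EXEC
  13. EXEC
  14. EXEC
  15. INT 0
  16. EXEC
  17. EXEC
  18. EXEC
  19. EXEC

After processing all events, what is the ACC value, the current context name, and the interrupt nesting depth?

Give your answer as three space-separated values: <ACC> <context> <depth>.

Event 1 (INT 1): INT 1 arrives: push (MAIN, PC=0), enter IRQ1 at PC=0 (depth now 1)
Event 2 (INT 0): INT 0 arrives: push (IRQ1, PC=0), enter IRQ0 at PC=0 (depth now 2)
Event 3 (EXEC): [IRQ0] PC=0: INC 3 -> ACC=3
Event 4 (EXEC): [IRQ0] PC=1: IRET -> resume IRQ1 at PC=0 (depth now 1)
Event 5 (INT 1): INT 1 arrives: push (IRQ1, PC=0), enter IRQ1 at PC=0 (depth now 2)
Event 6 (EXEC): [IRQ1] PC=0: DEC 1 -> ACC=2
Event 7 (EXEC): [IRQ1] PC=1: IRET -> resume IRQ1 at PC=0 (depth now 1)
Event 8 (EXEC): [IRQ1] PC=0: DEC 1 -> ACC=1
Event 9 (EXEC): [IRQ1] PC=1: IRET -> resume MAIN at PC=0 (depth now 0)
Event 10 (EXEC): [MAIN] PC=0: INC 3 -> ACC=4
Event 11 (EXEC): [MAIN] PC=1: INC 2 -> ACC=6
Event 12 (EXEC): [MAIN] PC=2: DEC 2 -> ACC=4
Event 13 (EXEC): [MAIN] PC=3: INC 5 -> ACC=9
Event 14 (EXEC): [MAIN] PC=4: NOP
Event 15 (INT 0): INT 0 arrives: push (MAIN, PC=5), enter IRQ0 at PC=0 (depth now 1)
Event 16 (EXEC): [IRQ0] PC=0: INC 3 -> ACC=12
Event 17 (EXEC): [IRQ0] PC=1: IRET -> resume MAIN at PC=5 (depth now 0)
Event 18 (EXEC): [MAIN] PC=5: DEC 3 -> ACC=9
Event 19 (EXEC): [MAIN] PC=6: HALT

Answer: 9 MAIN 0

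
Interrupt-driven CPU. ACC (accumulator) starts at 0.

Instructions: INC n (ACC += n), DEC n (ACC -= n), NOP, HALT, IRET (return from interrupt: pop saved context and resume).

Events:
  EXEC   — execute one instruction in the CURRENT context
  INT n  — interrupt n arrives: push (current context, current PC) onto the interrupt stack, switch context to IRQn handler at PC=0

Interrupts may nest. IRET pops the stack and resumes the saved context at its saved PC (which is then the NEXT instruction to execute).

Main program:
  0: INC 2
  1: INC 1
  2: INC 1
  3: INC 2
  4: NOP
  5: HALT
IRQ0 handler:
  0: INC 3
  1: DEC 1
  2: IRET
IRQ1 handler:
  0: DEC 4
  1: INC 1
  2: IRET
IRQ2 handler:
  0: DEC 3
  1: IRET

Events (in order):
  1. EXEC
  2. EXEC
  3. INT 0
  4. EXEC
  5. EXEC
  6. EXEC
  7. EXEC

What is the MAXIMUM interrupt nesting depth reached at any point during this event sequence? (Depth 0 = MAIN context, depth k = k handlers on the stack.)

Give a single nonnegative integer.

Answer: 1

Derivation:
Event 1 (EXEC): [MAIN] PC=0: INC 2 -> ACC=2 [depth=0]
Event 2 (EXEC): [MAIN] PC=1: INC 1 -> ACC=3 [depth=0]
Event 3 (INT 0): INT 0 arrives: push (MAIN, PC=2), enter IRQ0 at PC=0 (depth now 1) [depth=1]
Event 4 (EXEC): [IRQ0] PC=0: INC 3 -> ACC=6 [depth=1]
Event 5 (EXEC): [IRQ0] PC=1: DEC 1 -> ACC=5 [depth=1]
Event 6 (EXEC): [IRQ0] PC=2: IRET -> resume MAIN at PC=2 (depth now 0) [depth=0]
Event 7 (EXEC): [MAIN] PC=2: INC 1 -> ACC=6 [depth=0]
Max depth observed: 1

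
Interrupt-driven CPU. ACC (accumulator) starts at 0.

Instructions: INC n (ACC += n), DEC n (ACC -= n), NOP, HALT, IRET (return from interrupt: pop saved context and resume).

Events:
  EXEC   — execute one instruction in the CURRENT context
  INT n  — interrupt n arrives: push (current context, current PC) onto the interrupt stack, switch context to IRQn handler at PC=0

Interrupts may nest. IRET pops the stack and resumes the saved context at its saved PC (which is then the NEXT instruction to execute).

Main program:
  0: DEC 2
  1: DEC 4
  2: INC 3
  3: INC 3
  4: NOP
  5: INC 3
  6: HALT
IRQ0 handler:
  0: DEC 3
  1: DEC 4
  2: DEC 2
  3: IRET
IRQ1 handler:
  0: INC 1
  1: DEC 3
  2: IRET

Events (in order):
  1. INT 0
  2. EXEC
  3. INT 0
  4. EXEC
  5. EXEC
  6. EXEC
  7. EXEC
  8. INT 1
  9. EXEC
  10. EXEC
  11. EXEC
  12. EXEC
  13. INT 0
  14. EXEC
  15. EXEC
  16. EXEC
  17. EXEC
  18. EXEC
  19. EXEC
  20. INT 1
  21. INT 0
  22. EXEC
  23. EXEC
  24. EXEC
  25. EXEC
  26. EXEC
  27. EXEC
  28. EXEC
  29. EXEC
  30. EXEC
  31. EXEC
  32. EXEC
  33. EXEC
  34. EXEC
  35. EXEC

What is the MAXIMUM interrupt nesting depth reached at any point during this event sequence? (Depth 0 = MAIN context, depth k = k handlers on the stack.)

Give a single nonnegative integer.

Answer: 2

Derivation:
Event 1 (INT 0): INT 0 arrives: push (MAIN, PC=0), enter IRQ0 at PC=0 (depth now 1) [depth=1]
Event 2 (EXEC): [IRQ0] PC=0: DEC 3 -> ACC=-3 [depth=1]
Event 3 (INT 0): INT 0 arrives: push (IRQ0, PC=1), enter IRQ0 at PC=0 (depth now 2) [depth=2]
Event 4 (EXEC): [IRQ0] PC=0: DEC 3 -> ACC=-6 [depth=2]
Event 5 (EXEC): [IRQ0] PC=1: DEC 4 -> ACC=-10 [depth=2]
Event 6 (EXEC): [IRQ0] PC=2: DEC 2 -> ACC=-12 [depth=2]
Event 7 (EXEC): [IRQ0] PC=3: IRET -> resume IRQ0 at PC=1 (depth now 1) [depth=1]
Event 8 (INT 1): INT 1 arrives: push (IRQ0, PC=1), enter IRQ1 at PC=0 (depth now 2) [depth=2]
Event 9 (EXEC): [IRQ1] PC=0: INC 1 -> ACC=-11 [depth=2]
Event 10 (EXEC): [IRQ1] PC=1: DEC 3 -> ACC=-14 [depth=2]
Event 11 (EXEC): [IRQ1] PC=2: IRET -> resume IRQ0 at PC=1 (depth now 1) [depth=1]
Event 12 (EXEC): [IRQ0] PC=1: DEC 4 -> ACC=-18 [depth=1]
Event 13 (INT 0): INT 0 arrives: push (IRQ0, PC=2), enter IRQ0 at PC=0 (depth now 2) [depth=2]
Event 14 (EXEC): [IRQ0] PC=0: DEC 3 -> ACC=-21 [depth=2]
Event 15 (EXEC): [IRQ0] PC=1: DEC 4 -> ACC=-25 [depth=2]
Event 16 (EXEC): [IRQ0] PC=2: DEC 2 -> ACC=-27 [depth=2]
Event 17 (EXEC): [IRQ0] PC=3: IRET -> resume IRQ0 at PC=2 (depth now 1) [depth=1]
Event 18 (EXEC): [IRQ0] PC=2: DEC 2 -> ACC=-29 [depth=1]
Event 19 (EXEC): [IRQ0] PC=3: IRET -> resume MAIN at PC=0 (depth now 0) [depth=0]
Event 20 (INT 1): INT 1 arrives: push (MAIN, PC=0), enter IRQ1 at PC=0 (depth now 1) [depth=1]
Event 21 (INT 0): INT 0 arrives: push (IRQ1, PC=0), enter IRQ0 at PC=0 (depth now 2) [depth=2]
Event 22 (EXEC): [IRQ0] PC=0: DEC 3 -> ACC=-32 [depth=2]
Event 23 (EXEC): [IRQ0] PC=1: DEC 4 -> ACC=-36 [depth=2]
Event 24 (EXEC): [IRQ0] PC=2: DEC 2 -> ACC=-38 [depth=2]
Event 25 (EXEC): [IRQ0] PC=3: IRET -> resume IRQ1 at PC=0 (depth now 1) [depth=1]
Event 26 (EXEC): [IRQ1] PC=0: INC 1 -> ACC=-37 [depth=1]
Event 27 (EXEC): [IRQ1] PC=1: DEC 3 -> ACC=-40 [depth=1]
Event 28 (EXEC): [IRQ1] PC=2: IRET -> resume MAIN at PC=0 (depth now 0) [depth=0]
Event 29 (EXEC): [MAIN] PC=0: DEC 2 -> ACC=-42 [depth=0]
Event 30 (EXEC): [MAIN] PC=1: DEC 4 -> ACC=-46 [depth=0]
Event 31 (EXEC): [MAIN] PC=2: INC 3 -> ACC=-43 [depth=0]
Event 32 (EXEC): [MAIN] PC=3: INC 3 -> ACC=-40 [depth=0]
Event 33 (EXEC): [MAIN] PC=4: NOP [depth=0]
Event 34 (EXEC): [MAIN] PC=5: INC 3 -> ACC=-37 [depth=0]
Event 35 (EXEC): [MAIN] PC=6: HALT [depth=0]
Max depth observed: 2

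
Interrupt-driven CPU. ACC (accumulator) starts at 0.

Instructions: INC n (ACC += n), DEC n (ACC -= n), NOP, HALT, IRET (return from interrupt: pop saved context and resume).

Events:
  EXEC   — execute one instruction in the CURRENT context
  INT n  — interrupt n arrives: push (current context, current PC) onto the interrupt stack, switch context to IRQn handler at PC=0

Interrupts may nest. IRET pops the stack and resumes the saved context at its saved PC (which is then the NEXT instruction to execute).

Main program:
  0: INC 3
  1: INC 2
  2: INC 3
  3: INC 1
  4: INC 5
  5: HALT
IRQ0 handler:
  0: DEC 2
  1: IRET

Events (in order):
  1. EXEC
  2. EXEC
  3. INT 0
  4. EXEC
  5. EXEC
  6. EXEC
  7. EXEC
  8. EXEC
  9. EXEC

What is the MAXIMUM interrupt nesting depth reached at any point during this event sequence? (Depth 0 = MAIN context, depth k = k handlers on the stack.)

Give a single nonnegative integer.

Answer: 1

Derivation:
Event 1 (EXEC): [MAIN] PC=0: INC 3 -> ACC=3 [depth=0]
Event 2 (EXEC): [MAIN] PC=1: INC 2 -> ACC=5 [depth=0]
Event 3 (INT 0): INT 0 arrives: push (MAIN, PC=2), enter IRQ0 at PC=0 (depth now 1) [depth=1]
Event 4 (EXEC): [IRQ0] PC=0: DEC 2 -> ACC=3 [depth=1]
Event 5 (EXEC): [IRQ0] PC=1: IRET -> resume MAIN at PC=2 (depth now 0) [depth=0]
Event 6 (EXEC): [MAIN] PC=2: INC 3 -> ACC=6 [depth=0]
Event 7 (EXEC): [MAIN] PC=3: INC 1 -> ACC=7 [depth=0]
Event 8 (EXEC): [MAIN] PC=4: INC 5 -> ACC=12 [depth=0]
Event 9 (EXEC): [MAIN] PC=5: HALT [depth=0]
Max depth observed: 1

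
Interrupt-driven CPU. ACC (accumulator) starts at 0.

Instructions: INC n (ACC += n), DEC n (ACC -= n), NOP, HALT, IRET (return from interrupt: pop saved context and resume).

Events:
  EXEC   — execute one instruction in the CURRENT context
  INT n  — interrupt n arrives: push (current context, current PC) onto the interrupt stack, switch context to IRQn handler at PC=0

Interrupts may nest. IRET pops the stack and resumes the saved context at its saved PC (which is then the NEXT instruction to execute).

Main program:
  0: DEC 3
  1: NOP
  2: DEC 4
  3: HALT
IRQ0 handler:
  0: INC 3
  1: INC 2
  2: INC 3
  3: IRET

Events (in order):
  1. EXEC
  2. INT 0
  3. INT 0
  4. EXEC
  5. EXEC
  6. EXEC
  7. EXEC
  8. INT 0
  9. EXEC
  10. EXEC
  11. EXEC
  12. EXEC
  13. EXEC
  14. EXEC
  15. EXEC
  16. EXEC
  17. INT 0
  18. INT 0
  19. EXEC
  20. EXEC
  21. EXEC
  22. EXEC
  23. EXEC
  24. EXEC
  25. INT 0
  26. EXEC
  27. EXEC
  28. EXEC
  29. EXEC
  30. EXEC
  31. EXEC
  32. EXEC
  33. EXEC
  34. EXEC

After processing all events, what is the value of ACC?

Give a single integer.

Event 1 (EXEC): [MAIN] PC=0: DEC 3 -> ACC=-3
Event 2 (INT 0): INT 0 arrives: push (MAIN, PC=1), enter IRQ0 at PC=0 (depth now 1)
Event 3 (INT 0): INT 0 arrives: push (IRQ0, PC=0), enter IRQ0 at PC=0 (depth now 2)
Event 4 (EXEC): [IRQ0] PC=0: INC 3 -> ACC=0
Event 5 (EXEC): [IRQ0] PC=1: INC 2 -> ACC=2
Event 6 (EXEC): [IRQ0] PC=2: INC 3 -> ACC=5
Event 7 (EXEC): [IRQ0] PC=3: IRET -> resume IRQ0 at PC=0 (depth now 1)
Event 8 (INT 0): INT 0 arrives: push (IRQ0, PC=0), enter IRQ0 at PC=0 (depth now 2)
Event 9 (EXEC): [IRQ0] PC=0: INC 3 -> ACC=8
Event 10 (EXEC): [IRQ0] PC=1: INC 2 -> ACC=10
Event 11 (EXEC): [IRQ0] PC=2: INC 3 -> ACC=13
Event 12 (EXEC): [IRQ0] PC=3: IRET -> resume IRQ0 at PC=0 (depth now 1)
Event 13 (EXEC): [IRQ0] PC=0: INC 3 -> ACC=16
Event 14 (EXEC): [IRQ0] PC=1: INC 2 -> ACC=18
Event 15 (EXEC): [IRQ0] PC=2: INC 3 -> ACC=21
Event 16 (EXEC): [IRQ0] PC=3: IRET -> resume MAIN at PC=1 (depth now 0)
Event 17 (INT 0): INT 0 arrives: push (MAIN, PC=1), enter IRQ0 at PC=0 (depth now 1)
Event 18 (INT 0): INT 0 arrives: push (IRQ0, PC=0), enter IRQ0 at PC=0 (depth now 2)
Event 19 (EXEC): [IRQ0] PC=0: INC 3 -> ACC=24
Event 20 (EXEC): [IRQ0] PC=1: INC 2 -> ACC=26
Event 21 (EXEC): [IRQ0] PC=2: INC 3 -> ACC=29
Event 22 (EXEC): [IRQ0] PC=3: IRET -> resume IRQ0 at PC=0 (depth now 1)
Event 23 (EXEC): [IRQ0] PC=0: INC 3 -> ACC=32
Event 24 (EXEC): [IRQ0] PC=1: INC 2 -> ACC=34
Event 25 (INT 0): INT 0 arrives: push (IRQ0, PC=2), enter IRQ0 at PC=0 (depth now 2)
Event 26 (EXEC): [IRQ0] PC=0: INC 3 -> ACC=37
Event 27 (EXEC): [IRQ0] PC=1: INC 2 -> ACC=39
Event 28 (EXEC): [IRQ0] PC=2: INC 3 -> ACC=42
Event 29 (EXEC): [IRQ0] PC=3: IRET -> resume IRQ0 at PC=2 (depth now 1)
Event 30 (EXEC): [IRQ0] PC=2: INC 3 -> ACC=45
Event 31 (EXEC): [IRQ0] PC=3: IRET -> resume MAIN at PC=1 (depth now 0)
Event 32 (EXEC): [MAIN] PC=1: NOP
Event 33 (EXEC): [MAIN] PC=2: DEC 4 -> ACC=41
Event 34 (EXEC): [MAIN] PC=3: HALT

Answer: 41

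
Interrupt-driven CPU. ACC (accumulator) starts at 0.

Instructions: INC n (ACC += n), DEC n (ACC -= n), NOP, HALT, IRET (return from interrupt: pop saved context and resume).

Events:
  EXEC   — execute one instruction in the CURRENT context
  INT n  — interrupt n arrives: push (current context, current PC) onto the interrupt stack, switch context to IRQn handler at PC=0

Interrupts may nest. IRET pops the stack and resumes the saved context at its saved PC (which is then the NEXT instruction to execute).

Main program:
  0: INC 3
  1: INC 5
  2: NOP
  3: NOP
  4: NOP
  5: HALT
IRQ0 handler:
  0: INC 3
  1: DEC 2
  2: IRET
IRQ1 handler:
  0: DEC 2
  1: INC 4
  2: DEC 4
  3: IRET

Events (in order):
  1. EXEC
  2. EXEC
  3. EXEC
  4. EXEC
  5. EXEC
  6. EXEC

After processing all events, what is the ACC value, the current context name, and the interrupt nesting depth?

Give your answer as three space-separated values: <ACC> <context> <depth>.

Answer: 8 MAIN 0

Derivation:
Event 1 (EXEC): [MAIN] PC=0: INC 3 -> ACC=3
Event 2 (EXEC): [MAIN] PC=1: INC 5 -> ACC=8
Event 3 (EXEC): [MAIN] PC=2: NOP
Event 4 (EXEC): [MAIN] PC=3: NOP
Event 5 (EXEC): [MAIN] PC=4: NOP
Event 6 (EXEC): [MAIN] PC=5: HALT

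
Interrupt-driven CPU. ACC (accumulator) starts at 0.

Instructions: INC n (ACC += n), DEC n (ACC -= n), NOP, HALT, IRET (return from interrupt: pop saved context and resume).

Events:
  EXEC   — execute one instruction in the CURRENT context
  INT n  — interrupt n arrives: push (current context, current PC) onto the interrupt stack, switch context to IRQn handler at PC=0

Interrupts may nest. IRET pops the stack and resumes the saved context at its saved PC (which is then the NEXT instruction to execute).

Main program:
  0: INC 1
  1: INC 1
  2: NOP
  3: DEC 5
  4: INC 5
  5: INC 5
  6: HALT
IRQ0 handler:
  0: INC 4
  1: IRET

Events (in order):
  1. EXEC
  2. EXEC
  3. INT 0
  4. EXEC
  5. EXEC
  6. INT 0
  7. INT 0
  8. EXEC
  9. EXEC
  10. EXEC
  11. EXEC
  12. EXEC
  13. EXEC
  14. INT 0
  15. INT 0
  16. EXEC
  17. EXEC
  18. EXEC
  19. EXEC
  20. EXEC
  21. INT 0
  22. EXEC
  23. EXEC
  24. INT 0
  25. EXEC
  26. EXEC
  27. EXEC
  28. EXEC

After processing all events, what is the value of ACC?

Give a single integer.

Event 1 (EXEC): [MAIN] PC=0: INC 1 -> ACC=1
Event 2 (EXEC): [MAIN] PC=1: INC 1 -> ACC=2
Event 3 (INT 0): INT 0 arrives: push (MAIN, PC=2), enter IRQ0 at PC=0 (depth now 1)
Event 4 (EXEC): [IRQ0] PC=0: INC 4 -> ACC=6
Event 5 (EXEC): [IRQ0] PC=1: IRET -> resume MAIN at PC=2 (depth now 0)
Event 6 (INT 0): INT 0 arrives: push (MAIN, PC=2), enter IRQ0 at PC=0 (depth now 1)
Event 7 (INT 0): INT 0 arrives: push (IRQ0, PC=0), enter IRQ0 at PC=0 (depth now 2)
Event 8 (EXEC): [IRQ0] PC=0: INC 4 -> ACC=10
Event 9 (EXEC): [IRQ0] PC=1: IRET -> resume IRQ0 at PC=0 (depth now 1)
Event 10 (EXEC): [IRQ0] PC=0: INC 4 -> ACC=14
Event 11 (EXEC): [IRQ0] PC=1: IRET -> resume MAIN at PC=2 (depth now 0)
Event 12 (EXEC): [MAIN] PC=2: NOP
Event 13 (EXEC): [MAIN] PC=3: DEC 5 -> ACC=9
Event 14 (INT 0): INT 0 arrives: push (MAIN, PC=4), enter IRQ0 at PC=0 (depth now 1)
Event 15 (INT 0): INT 0 arrives: push (IRQ0, PC=0), enter IRQ0 at PC=0 (depth now 2)
Event 16 (EXEC): [IRQ0] PC=0: INC 4 -> ACC=13
Event 17 (EXEC): [IRQ0] PC=1: IRET -> resume IRQ0 at PC=0 (depth now 1)
Event 18 (EXEC): [IRQ0] PC=0: INC 4 -> ACC=17
Event 19 (EXEC): [IRQ0] PC=1: IRET -> resume MAIN at PC=4 (depth now 0)
Event 20 (EXEC): [MAIN] PC=4: INC 5 -> ACC=22
Event 21 (INT 0): INT 0 arrives: push (MAIN, PC=5), enter IRQ0 at PC=0 (depth now 1)
Event 22 (EXEC): [IRQ0] PC=0: INC 4 -> ACC=26
Event 23 (EXEC): [IRQ0] PC=1: IRET -> resume MAIN at PC=5 (depth now 0)
Event 24 (INT 0): INT 0 arrives: push (MAIN, PC=5), enter IRQ0 at PC=0 (depth now 1)
Event 25 (EXEC): [IRQ0] PC=0: INC 4 -> ACC=30
Event 26 (EXEC): [IRQ0] PC=1: IRET -> resume MAIN at PC=5 (depth now 0)
Event 27 (EXEC): [MAIN] PC=5: INC 5 -> ACC=35
Event 28 (EXEC): [MAIN] PC=6: HALT

Answer: 35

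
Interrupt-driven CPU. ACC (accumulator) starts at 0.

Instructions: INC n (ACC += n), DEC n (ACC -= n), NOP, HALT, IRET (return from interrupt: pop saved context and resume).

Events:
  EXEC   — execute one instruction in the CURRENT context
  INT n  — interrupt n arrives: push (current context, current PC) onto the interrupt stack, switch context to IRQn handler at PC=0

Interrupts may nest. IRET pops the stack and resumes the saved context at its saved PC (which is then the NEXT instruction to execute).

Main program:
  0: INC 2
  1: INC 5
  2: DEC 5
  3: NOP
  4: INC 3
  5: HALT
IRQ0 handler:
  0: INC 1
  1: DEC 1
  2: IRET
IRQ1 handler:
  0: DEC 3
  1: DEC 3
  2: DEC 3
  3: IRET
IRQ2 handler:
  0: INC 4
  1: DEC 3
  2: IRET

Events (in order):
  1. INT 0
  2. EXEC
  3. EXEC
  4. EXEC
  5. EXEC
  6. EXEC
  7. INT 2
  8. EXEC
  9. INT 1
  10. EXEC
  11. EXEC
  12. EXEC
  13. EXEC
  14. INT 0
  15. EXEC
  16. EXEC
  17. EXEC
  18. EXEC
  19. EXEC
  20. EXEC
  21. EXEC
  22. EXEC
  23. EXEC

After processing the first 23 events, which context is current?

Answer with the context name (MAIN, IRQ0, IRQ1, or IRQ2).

Event 1 (INT 0): INT 0 arrives: push (MAIN, PC=0), enter IRQ0 at PC=0 (depth now 1)
Event 2 (EXEC): [IRQ0] PC=0: INC 1 -> ACC=1
Event 3 (EXEC): [IRQ0] PC=1: DEC 1 -> ACC=0
Event 4 (EXEC): [IRQ0] PC=2: IRET -> resume MAIN at PC=0 (depth now 0)
Event 5 (EXEC): [MAIN] PC=0: INC 2 -> ACC=2
Event 6 (EXEC): [MAIN] PC=1: INC 5 -> ACC=7
Event 7 (INT 2): INT 2 arrives: push (MAIN, PC=2), enter IRQ2 at PC=0 (depth now 1)
Event 8 (EXEC): [IRQ2] PC=0: INC 4 -> ACC=11
Event 9 (INT 1): INT 1 arrives: push (IRQ2, PC=1), enter IRQ1 at PC=0 (depth now 2)
Event 10 (EXEC): [IRQ1] PC=0: DEC 3 -> ACC=8
Event 11 (EXEC): [IRQ1] PC=1: DEC 3 -> ACC=5
Event 12 (EXEC): [IRQ1] PC=2: DEC 3 -> ACC=2
Event 13 (EXEC): [IRQ1] PC=3: IRET -> resume IRQ2 at PC=1 (depth now 1)
Event 14 (INT 0): INT 0 arrives: push (IRQ2, PC=1), enter IRQ0 at PC=0 (depth now 2)
Event 15 (EXEC): [IRQ0] PC=0: INC 1 -> ACC=3
Event 16 (EXEC): [IRQ0] PC=1: DEC 1 -> ACC=2
Event 17 (EXEC): [IRQ0] PC=2: IRET -> resume IRQ2 at PC=1 (depth now 1)
Event 18 (EXEC): [IRQ2] PC=1: DEC 3 -> ACC=-1
Event 19 (EXEC): [IRQ2] PC=2: IRET -> resume MAIN at PC=2 (depth now 0)
Event 20 (EXEC): [MAIN] PC=2: DEC 5 -> ACC=-6
Event 21 (EXEC): [MAIN] PC=3: NOP
Event 22 (EXEC): [MAIN] PC=4: INC 3 -> ACC=-3
Event 23 (EXEC): [MAIN] PC=5: HALT

Answer: MAIN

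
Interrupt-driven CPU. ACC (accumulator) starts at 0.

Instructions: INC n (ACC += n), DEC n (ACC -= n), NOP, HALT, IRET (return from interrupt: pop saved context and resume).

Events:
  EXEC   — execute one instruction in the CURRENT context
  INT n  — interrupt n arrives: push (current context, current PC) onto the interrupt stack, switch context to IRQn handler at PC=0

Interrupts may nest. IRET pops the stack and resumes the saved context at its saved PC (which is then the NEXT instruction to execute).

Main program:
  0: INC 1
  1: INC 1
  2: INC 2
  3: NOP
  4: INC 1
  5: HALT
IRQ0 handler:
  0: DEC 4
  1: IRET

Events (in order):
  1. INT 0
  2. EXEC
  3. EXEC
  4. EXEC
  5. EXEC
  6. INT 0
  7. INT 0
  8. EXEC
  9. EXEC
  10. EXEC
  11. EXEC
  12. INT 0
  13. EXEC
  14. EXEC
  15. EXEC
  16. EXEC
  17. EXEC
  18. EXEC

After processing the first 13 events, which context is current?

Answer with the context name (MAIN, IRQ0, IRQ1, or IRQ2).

Answer: IRQ0

Derivation:
Event 1 (INT 0): INT 0 arrives: push (MAIN, PC=0), enter IRQ0 at PC=0 (depth now 1)
Event 2 (EXEC): [IRQ0] PC=0: DEC 4 -> ACC=-4
Event 3 (EXEC): [IRQ0] PC=1: IRET -> resume MAIN at PC=0 (depth now 0)
Event 4 (EXEC): [MAIN] PC=0: INC 1 -> ACC=-3
Event 5 (EXEC): [MAIN] PC=1: INC 1 -> ACC=-2
Event 6 (INT 0): INT 0 arrives: push (MAIN, PC=2), enter IRQ0 at PC=0 (depth now 1)
Event 7 (INT 0): INT 0 arrives: push (IRQ0, PC=0), enter IRQ0 at PC=0 (depth now 2)
Event 8 (EXEC): [IRQ0] PC=0: DEC 4 -> ACC=-6
Event 9 (EXEC): [IRQ0] PC=1: IRET -> resume IRQ0 at PC=0 (depth now 1)
Event 10 (EXEC): [IRQ0] PC=0: DEC 4 -> ACC=-10
Event 11 (EXEC): [IRQ0] PC=1: IRET -> resume MAIN at PC=2 (depth now 0)
Event 12 (INT 0): INT 0 arrives: push (MAIN, PC=2), enter IRQ0 at PC=0 (depth now 1)
Event 13 (EXEC): [IRQ0] PC=0: DEC 4 -> ACC=-14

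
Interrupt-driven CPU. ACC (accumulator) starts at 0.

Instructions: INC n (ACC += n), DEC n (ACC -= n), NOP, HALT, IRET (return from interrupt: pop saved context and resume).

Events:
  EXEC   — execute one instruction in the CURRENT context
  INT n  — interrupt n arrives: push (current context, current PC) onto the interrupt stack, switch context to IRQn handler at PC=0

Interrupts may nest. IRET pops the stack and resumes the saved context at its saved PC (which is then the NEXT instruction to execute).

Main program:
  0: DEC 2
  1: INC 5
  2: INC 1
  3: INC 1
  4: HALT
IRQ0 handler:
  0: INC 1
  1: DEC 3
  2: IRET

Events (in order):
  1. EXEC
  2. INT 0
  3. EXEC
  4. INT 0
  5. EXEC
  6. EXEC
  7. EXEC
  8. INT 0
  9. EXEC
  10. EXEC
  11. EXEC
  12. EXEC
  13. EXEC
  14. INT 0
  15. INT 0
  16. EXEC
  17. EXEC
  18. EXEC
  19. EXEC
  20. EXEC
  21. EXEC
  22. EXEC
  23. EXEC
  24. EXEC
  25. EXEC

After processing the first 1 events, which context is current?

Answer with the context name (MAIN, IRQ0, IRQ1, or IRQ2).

Event 1 (EXEC): [MAIN] PC=0: DEC 2 -> ACC=-2

Answer: MAIN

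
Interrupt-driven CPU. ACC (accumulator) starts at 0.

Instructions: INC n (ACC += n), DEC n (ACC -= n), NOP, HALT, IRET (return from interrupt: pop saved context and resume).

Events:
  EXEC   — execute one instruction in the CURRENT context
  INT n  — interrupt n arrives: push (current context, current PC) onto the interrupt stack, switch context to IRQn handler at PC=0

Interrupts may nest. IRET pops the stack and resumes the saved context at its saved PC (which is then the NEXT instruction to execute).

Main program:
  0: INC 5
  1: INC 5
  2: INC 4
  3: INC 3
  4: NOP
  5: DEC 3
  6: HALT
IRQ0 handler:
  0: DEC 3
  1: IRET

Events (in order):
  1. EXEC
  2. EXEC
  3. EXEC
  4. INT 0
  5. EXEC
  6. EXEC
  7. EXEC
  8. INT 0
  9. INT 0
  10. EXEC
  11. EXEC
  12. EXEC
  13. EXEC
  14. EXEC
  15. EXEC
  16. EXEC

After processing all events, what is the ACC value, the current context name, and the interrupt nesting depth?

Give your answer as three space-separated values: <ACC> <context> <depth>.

Answer: 5 MAIN 0

Derivation:
Event 1 (EXEC): [MAIN] PC=0: INC 5 -> ACC=5
Event 2 (EXEC): [MAIN] PC=1: INC 5 -> ACC=10
Event 3 (EXEC): [MAIN] PC=2: INC 4 -> ACC=14
Event 4 (INT 0): INT 0 arrives: push (MAIN, PC=3), enter IRQ0 at PC=0 (depth now 1)
Event 5 (EXEC): [IRQ0] PC=0: DEC 3 -> ACC=11
Event 6 (EXEC): [IRQ0] PC=1: IRET -> resume MAIN at PC=3 (depth now 0)
Event 7 (EXEC): [MAIN] PC=3: INC 3 -> ACC=14
Event 8 (INT 0): INT 0 arrives: push (MAIN, PC=4), enter IRQ0 at PC=0 (depth now 1)
Event 9 (INT 0): INT 0 arrives: push (IRQ0, PC=0), enter IRQ0 at PC=0 (depth now 2)
Event 10 (EXEC): [IRQ0] PC=0: DEC 3 -> ACC=11
Event 11 (EXEC): [IRQ0] PC=1: IRET -> resume IRQ0 at PC=0 (depth now 1)
Event 12 (EXEC): [IRQ0] PC=0: DEC 3 -> ACC=8
Event 13 (EXEC): [IRQ0] PC=1: IRET -> resume MAIN at PC=4 (depth now 0)
Event 14 (EXEC): [MAIN] PC=4: NOP
Event 15 (EXEC): [MAIN] PC=5: DEC 3 -> ACC=5
Event 16 (EXEC): [MAIN] PC=6: HALT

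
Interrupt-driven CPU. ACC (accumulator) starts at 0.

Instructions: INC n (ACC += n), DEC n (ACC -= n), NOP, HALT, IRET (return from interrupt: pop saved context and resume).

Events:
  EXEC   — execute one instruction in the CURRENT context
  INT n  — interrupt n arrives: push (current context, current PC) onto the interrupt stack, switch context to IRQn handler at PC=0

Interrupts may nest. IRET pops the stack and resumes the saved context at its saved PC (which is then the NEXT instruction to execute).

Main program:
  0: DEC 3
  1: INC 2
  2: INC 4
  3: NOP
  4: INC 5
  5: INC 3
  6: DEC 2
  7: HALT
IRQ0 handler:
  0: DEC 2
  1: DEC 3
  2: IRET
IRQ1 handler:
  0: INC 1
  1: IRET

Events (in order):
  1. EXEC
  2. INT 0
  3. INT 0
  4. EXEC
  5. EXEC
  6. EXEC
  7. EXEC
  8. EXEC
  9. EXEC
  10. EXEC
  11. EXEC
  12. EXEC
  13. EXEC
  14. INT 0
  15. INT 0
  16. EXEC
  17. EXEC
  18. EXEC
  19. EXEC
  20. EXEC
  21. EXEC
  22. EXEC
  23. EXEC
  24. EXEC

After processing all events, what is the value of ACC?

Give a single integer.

Event 1 (EXEC): [MAIN] PC=0: DEC 3 -> ACC=-3
Event 2 (INT 0): INT 0 arrives: push (MAIN, PC=1), enter IRQ0 at PC=0 (depth now 1)
Event 3 (INT 0): INT 0 arrives: push (IRQ0, PC=0), enter IRQ0 at PC=0 (depth now 2)
Event 4 (EXEC): [IRQ0] PC=0: DEC 2 -> ACC=-5
Event 5 (EXEC): [IRQ0] PC=1: DEC 3 -> ACC=-8
Event 6 (EXEC): [IRQ0] PC=2: IRET -> resume IRQ0 at PC=0 (depth now 1)
Event 7 (EXEC): [IRQ0] PC=0: DEC 2 -> ACC=-10
Event 8 (EXEC): [IRQ0] PC=1: DEC 3 -> ACC=-13
Event 9 (EXEC): [IRQ0] PC=2: IRET -> resume MAIN at PC=1 (depth now 0)
Event 10 (EXEC): [MAIN] PC=1: INC 2 -> ACC=-11
Event 11 (EXEC): [MAIN] PC=2: INC 4 -> ACC=-7
Event 12 (EXEC): [MAIN] PC=3: NOP
Event 13 (EXEC): [MAIN] PC=4: INC 5 -> ACC=-2
Event 14 (INT 0): INT 0 arrives: push (MAIN, PC=5), enter IRQ0 at PC=0 (depth now 1)
Event 15 (INT 0): INT 0 arrives: push (IRQ0, PC=0), enter IRQ0 at PC=0 (depth now 2)
Event 16 (EXEC): [IRQ0] PC=0: DEC 2 -> ACC=-4
Event 17 (EXEC): [IRQ0] PC=1: DEC 3 -> ACC=-7
Event 18 (EXEC): [IRQ0] PC=2: IRET -> resume IRQ0 at PC=0 (depth now 1)
Event 19 (EXEC): [IRQ0] PC=0: DEC 2 -> ACC=-9
Event 20 (EXEC): [IRQ0] PC=1: DEC 3 -> ACC=-12
Event 21 (EXEC): [IRQ0] PC=2: IRET -> resume MAIN at PC=5 (depth now 0)
Event 22 (EXEC): [MAIN] PC=5: INC 3 -> ACC=-9
Event 23 (EXEC): [MAIN] PC=6: DEC 2 -> ACC=-11
Event 24 (EXEC): [MAIN] PC=7: HALT

Answer: -11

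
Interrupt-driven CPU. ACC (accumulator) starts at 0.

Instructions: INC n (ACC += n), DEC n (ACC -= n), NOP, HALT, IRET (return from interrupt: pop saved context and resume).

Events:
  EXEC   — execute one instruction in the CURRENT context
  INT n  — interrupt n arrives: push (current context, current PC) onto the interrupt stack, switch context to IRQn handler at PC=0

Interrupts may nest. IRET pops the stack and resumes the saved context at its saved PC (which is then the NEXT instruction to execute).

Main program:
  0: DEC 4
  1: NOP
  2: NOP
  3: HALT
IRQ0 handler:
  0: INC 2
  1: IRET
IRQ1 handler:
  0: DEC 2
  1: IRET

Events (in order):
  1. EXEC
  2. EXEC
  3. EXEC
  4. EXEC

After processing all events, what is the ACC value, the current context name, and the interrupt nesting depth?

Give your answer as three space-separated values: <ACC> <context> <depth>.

Answer: -4 MAIN 0

Derivation:
Event 1 (EXEC): [MAIN] PC=0: DEC 4 -> ACC=-4
Event 2 (EXEC): [MAIN] PC=1: NOP
Event 3 (EXEC): [MAIN] PC=2: NOP
Event 4 (EXEC): [MAIN] PC=3: HALT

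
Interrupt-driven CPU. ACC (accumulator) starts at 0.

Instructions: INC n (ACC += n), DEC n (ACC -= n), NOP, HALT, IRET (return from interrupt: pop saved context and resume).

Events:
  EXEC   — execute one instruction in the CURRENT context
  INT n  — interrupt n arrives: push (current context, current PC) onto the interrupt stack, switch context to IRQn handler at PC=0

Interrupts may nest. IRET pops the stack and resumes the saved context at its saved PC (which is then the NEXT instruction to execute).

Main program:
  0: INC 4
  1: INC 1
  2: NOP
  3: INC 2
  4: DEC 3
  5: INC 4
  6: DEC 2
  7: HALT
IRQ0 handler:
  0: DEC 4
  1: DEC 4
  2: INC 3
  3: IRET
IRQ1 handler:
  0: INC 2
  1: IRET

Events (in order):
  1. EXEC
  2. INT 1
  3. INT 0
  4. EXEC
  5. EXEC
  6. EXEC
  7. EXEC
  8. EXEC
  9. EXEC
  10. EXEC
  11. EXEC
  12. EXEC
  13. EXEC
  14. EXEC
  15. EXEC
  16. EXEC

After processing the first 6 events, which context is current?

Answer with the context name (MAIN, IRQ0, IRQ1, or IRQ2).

Answer: IRQ0

Derivation:
Event 1 (EXEC): [MAIN] PC=0: INC 4 -> ACC=4
Event 2 (INT 1): INT 1 arrives: push (MAIN, PC=1), enter IRQ1 at PC=0 (depth now 1)
Event 3 (INT 0): INT 0 arrives: push (IRQ1, PC=0), enter IRQ0 at PC=0 (depth now 2)
Event 4 (EXEC): [IRQ0] PC=0: DEC 4 -> ACC=0
Event 5 (EXEC): [IRQ0] PC=1: DEC 4 -> ACC=-4
Event 6 (EXEC): [IRQ0] PC=2: INC 3 -> ACC=-1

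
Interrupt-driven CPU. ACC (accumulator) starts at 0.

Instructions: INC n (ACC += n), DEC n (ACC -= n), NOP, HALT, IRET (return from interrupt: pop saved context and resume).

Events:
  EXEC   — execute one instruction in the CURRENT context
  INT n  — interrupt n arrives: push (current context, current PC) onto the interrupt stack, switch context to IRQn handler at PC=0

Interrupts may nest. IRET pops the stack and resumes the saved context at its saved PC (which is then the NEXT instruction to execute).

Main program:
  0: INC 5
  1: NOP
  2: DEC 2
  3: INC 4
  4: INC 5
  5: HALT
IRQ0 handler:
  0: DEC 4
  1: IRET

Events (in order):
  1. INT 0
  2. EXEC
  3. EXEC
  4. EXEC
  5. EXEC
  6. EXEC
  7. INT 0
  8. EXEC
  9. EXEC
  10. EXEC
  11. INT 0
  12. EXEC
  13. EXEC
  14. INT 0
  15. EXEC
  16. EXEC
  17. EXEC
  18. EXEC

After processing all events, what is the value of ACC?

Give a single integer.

Answer: -4

Derivation:
Event 1 (INT 0): INT 0 arrives: push (MAIN, PC=0), enter IRQ0 at PC=0 (depth now 1)
Event 2 (EXEC): [IRQ0] PC=0: DEC 4 -> ACC=-4
Event 3 (EXEC): [IRQ0] PC=1: IRET -> resume MAIN at PC=0 (depth now 0)
Event 4 (EXEC): [MAIN] PC=0: INC 5 -> ACC=1
Event 5 (EXEC): [MAIN] PC=1: NOP
Event 6 (EXEC): [MAIN] PC=2: DEC 2 -> ACC=-1
Event 7 (INT 0): INT 0 arrives: push (MAIN, PC=3), enter IRQ0 at PC=0 (depth now 1)
Event 8 (EXEC): [IRQ0] PC=0: DEC 4 -> ACC=-5
Event 9 (EXEC): [IRQ0] PC=1: IRET -> resume MAIN at PC=3 (depth now 0)
Event 10 (EXEC): [MAIN] PC=3: INC 4 -> ACC=-1
Event 11 (INT 0): INT 0 arrives: push (MAIN, PC=4), enter IRQ0 at PC=0 (depth now 1)
Event 12 (EXEC): [IRQ0] PC=0: DEC 4 -> ACC=-5
Event 13 (EXEC): [IRQ0] PC=1: IRET -> resume MAIN at PC=4 (depth now 0)
Event 14 (INT 0): INT 0 arrives: push (MAIN, PC=4), enter IRQ0 at PC=0 (depth now 1)
Event 15 (EXEC): [IRQ0] PC=0: DEC 4 -> ACC=-9
Event 16 (EXEC): [IRQ0] PC=1: IRET -> resume MAIN at PC=4 (depth now 0)
Event 17 (EXEC): [MAIN] PC=4: INC 5 -> ACC=-4
Event 18 (EXEC): [MAIN] PC=5: HALT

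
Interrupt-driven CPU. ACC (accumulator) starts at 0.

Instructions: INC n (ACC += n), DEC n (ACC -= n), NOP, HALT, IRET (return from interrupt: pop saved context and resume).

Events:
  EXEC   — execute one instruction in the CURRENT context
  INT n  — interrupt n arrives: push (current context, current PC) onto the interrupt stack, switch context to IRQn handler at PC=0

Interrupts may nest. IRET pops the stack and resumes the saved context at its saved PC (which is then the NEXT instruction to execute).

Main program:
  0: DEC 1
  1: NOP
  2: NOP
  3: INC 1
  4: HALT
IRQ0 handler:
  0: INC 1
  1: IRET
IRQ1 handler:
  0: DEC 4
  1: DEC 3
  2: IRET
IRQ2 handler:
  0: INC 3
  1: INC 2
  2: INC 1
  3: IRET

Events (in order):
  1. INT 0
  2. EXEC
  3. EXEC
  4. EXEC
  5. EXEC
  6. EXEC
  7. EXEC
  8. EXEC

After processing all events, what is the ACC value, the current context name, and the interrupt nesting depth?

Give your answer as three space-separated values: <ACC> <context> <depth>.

Event 1 (INT 0): INT 0 arrives: push (MAIN, PC=0), enter IRQ0 at PC=0 (depth now 1)
Event 2 (EXEC): [IRQ0] PC=0: INC 1 -> ACC=1
Event 3 (EXEC): [IRQ0] PC=1: IRET -> resume MAIN at PC=0 (depth now 0)
Event 4 (EXEC): [MAIN] PC=0: DEC 1 -> ACC=0
Event 5 (EXEC): [MAIN] PC=1: NOP
Event 6 (EXEC): [MAIN] PC=2: NOP
Event 7 (EXEC): [MAIN] PC=3: INC 1 -> ACC=1
Event 8 (EXEC): [MAIN] PC=4: HALT

Answer: 1 MAIN 0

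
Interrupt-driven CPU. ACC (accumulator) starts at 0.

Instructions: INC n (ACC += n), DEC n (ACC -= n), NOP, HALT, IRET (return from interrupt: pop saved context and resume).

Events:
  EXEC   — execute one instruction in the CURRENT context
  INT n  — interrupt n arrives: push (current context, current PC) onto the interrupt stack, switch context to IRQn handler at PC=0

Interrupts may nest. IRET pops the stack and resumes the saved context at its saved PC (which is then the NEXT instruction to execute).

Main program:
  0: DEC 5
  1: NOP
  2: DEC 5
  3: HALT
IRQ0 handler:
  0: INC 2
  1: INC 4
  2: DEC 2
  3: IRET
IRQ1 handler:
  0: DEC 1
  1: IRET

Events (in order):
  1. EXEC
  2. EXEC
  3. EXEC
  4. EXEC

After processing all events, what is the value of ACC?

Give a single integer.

Event 1 (EXEC): [MAIN] PC=0: DEC 5 -> ACC=-5
Event 2 (EXEC): [MAIN] PC=1: NOP
Event 3 (EXEC): [MAIN] PC=2: DEC 5 -> ACC=-10
Event 4 (EXEC): [MAIN] PC=3: HALT

Answer: -10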